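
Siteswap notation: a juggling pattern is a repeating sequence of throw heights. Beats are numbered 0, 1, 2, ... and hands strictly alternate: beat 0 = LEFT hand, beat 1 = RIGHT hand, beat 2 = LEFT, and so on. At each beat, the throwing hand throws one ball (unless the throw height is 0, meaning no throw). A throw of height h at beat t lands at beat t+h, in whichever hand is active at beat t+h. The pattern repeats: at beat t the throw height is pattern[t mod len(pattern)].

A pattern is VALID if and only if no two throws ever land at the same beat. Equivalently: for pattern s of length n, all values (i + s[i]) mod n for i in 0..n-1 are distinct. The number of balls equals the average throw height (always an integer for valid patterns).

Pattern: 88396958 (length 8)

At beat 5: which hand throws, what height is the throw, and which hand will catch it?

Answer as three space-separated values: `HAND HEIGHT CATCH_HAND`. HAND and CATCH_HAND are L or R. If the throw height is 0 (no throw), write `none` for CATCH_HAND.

Beat 5: 5 mod 2 = 1, so hand = R
Throw height = pattern[5 mod 8] = pattern[5] = 9
Lands at beat 5+9=14, 14 mod 2 = 0, so catch hand = L

Answer: R 9 L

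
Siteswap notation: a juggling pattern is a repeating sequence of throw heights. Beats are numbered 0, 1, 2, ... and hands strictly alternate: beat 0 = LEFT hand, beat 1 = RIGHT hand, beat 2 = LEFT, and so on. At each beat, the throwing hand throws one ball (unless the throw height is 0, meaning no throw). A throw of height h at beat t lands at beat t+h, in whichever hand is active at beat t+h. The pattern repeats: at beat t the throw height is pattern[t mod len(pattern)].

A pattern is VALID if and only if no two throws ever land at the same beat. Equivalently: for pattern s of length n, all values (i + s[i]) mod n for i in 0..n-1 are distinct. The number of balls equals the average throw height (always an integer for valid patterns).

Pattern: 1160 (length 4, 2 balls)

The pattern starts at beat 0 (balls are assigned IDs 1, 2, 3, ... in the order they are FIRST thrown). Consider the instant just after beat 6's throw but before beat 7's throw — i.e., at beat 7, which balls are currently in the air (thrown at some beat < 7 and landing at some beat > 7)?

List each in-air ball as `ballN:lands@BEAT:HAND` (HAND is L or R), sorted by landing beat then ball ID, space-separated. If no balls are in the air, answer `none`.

Answer: ball1:lands@8:L ball2:lands@12:L

Derivation:
Beat 0 (L): throw ball1 h=1 -> lands@1:R; in-air after throw: [b1@1:R]
Beat 1 (R): throw ball1 h=1 -> lands@2:L; in-air after throw: [b1@2:L]
Beat 2 (L): throw ball1 h=6 -> lands@8:L; in-air after throw: [b1@8:L]
Beat 4 (L): throw ball2 h=1 -> lands@5:R; in-air after throw: [b2@5:R b1@8:L]
Beat 5 (R): throw ball2 h=1 -> lands@6:L; in-air after throw: [b2@6:L b1@8:L]
Beat 6 (L): throw ball2 h=6 -> lands@12:L; in-air after throw: [b1@8:L b2@12:L]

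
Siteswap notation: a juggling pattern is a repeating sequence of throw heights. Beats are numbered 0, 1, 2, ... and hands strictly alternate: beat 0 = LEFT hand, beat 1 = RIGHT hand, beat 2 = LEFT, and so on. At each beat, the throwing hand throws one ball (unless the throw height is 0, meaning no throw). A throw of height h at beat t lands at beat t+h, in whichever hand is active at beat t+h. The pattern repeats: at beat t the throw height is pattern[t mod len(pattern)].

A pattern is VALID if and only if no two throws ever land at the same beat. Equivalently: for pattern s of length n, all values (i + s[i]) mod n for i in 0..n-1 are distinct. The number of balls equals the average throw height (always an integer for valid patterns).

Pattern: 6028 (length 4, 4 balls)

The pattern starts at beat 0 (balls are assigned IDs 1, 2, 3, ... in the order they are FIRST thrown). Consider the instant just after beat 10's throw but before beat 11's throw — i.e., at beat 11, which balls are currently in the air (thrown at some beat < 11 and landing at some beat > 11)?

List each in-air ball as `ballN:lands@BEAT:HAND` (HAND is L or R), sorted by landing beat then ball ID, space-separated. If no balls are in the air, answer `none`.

Answer: ball2:lands@12:L ball1:lands@14:L ball4:lands@15:R

Derivation:
Beat 0 (L): throw ball1 h=6 -> lands@6:L; in-air after throw: [b1@6:L]
Beat 2 (L): throw ball2 h=2 -> lands@4:L; in-air after throw: [b2@4:L b1@6:L]
Beat 3 (R): throw ball3 h=8 -> lands@11:R; in-air after throw: [b2@4:L b1@6:L b3@11:R]
Beat 4 (L): throw ball2 h=6 -> lands@10:L; in-air after throw: [b1@6:L b2@10:L b3@11:R]
Beat 6 (L): throw ball1 h=2 -> lands@8:L; in-air after throw: [b1@8:L b2@10:L b3@11:R]
Beat 7 (R): throw ball4 h=8 -> lands@15:R; in-air after throw: [b1@8:L b2@10:L b3@11:R b4@15:R]
Beat 8 (L): throw ball1 h=6 -> lands@14:L; in-air after throw: [b2@10:L b3@11:R b1@14:L b4@15:R]
Beat 10 (L): throw ball2 h=2 -> lands@12:L; in-air after throw: [b3@11:R b2@12:L b1@14:L b4@15:R]
Beat 11 (R): throw ball3 h=8 -> lands@19:R; in-air after throw: [b2@12:L b1@14:L b4@15:R b3@19:R]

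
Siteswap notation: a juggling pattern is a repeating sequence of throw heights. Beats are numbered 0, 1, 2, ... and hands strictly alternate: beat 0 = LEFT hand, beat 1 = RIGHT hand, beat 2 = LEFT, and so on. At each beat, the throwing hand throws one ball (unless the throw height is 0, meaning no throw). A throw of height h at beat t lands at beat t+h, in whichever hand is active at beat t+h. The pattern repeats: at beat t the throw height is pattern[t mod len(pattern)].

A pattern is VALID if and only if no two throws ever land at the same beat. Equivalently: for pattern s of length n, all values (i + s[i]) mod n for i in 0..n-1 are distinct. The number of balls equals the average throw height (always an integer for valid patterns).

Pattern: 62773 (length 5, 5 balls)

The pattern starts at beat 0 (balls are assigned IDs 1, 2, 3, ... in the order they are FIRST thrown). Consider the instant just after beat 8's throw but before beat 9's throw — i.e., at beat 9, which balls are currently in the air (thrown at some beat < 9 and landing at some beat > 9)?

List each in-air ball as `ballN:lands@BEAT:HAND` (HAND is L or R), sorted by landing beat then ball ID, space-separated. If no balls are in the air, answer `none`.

Beat 0 (L): throw ball1 h=6 -> lands@6:L; in-air after throw: [b1@6:L]
Beat 1 (R): throw ball2 h=2 -> lands@3:R; in-air after throw: [b2@3:R b1@6:L]
Beat 2 (L): throw ball3 h=7 -> lands@9:R; in-air after throw: [b2@3:R b1@6:L b3@9:R]
Beat 3 (R): throw ball2 h=7 -> lands@10:L; in-air after throw: [b1@6:L b3@9:R b2@10:L]
Beat 4 (L): throw ball4 h=3 -> lands@7:R; in-air after throw: [b1@6:L b4@7:R b3@9:R b2@10:L]
Beat 5 (R): throw ball5 h=6 -> lands@11:R; in-air after throw: [b1@6:L b4@7:R b3@9:R b2@10:L b5@11:R]
Beat 6 (L): throw ball1 h=2 -> lands@8:L; in-air after throw: [b4@7:R b1@8:L b3@9:R b2@10:L b5@11:R]
Beat 7 (R): throw ball4 h=7 -> lands@14:L; in-air after throw: [b1@8:L b3@9:R b2@10:L b5@11:R b4@14:L]
Beat 8 (L): throw ball1 h=7 -> lands@15:R; in-air after throw: [b3@9:R b2@10:L b5@11:R b4@14:L b1@15:R]
Beat 9 (R): throw ball3 h=3 -> lands@12:L; in-air after throw: [b2@10:L b5@11:R b3@12:L b4@14:L b1@15:R]

Answer: ball2:lands@10:L ball5:lands@11:R ball4:lands@14:L ball1:lands@15:R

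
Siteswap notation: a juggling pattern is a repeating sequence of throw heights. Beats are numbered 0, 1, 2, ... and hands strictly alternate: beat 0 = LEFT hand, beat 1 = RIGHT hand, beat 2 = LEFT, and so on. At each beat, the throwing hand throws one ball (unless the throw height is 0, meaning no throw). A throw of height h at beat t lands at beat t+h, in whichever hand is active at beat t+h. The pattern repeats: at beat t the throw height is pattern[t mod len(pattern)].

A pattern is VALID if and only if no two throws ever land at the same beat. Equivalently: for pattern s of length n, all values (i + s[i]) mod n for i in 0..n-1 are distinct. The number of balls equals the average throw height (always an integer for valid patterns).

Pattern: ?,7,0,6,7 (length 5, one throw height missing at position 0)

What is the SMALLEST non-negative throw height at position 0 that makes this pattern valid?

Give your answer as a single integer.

Answer: 0

Derivation:
i=0: s[i]=? (unknown)
i=1: (1 + 7) mod 5 = 3
i=2: (2 + 0) mod 5 = 2
i=3: (3 + 6) mod 5 = 4
i=4: (4 + 7) mod 5 = 1
Known residues: [1, 2, 3, 4]; need a permutation of 0..4, so missing residue r = 0
Need (0 + s) mod 5 = 0; smallest s = (0 - 0) mod 5 = 0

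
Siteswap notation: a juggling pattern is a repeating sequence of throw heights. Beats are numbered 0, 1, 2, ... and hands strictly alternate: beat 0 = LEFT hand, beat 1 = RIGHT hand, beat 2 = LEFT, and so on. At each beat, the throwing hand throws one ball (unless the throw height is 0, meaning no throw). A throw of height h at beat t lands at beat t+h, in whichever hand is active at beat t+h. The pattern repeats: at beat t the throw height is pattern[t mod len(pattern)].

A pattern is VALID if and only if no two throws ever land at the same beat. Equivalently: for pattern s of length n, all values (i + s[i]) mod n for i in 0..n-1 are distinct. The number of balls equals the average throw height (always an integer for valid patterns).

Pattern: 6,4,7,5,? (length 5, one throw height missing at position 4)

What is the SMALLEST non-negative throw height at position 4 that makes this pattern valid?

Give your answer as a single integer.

i=0: (0 + 6) mod 5 = 1
i=1: (1 + 4) mod 5 = 0
i=2: (2 + 7) mod 5 = 4
i=3: (3 + 5) mod 5 = 3
i=4: s[i]=? (unknown)
Known residues: [0, 1, 3, 4]; need a permutation of 0..4, so missing residue r = 2
Need (4 + s) mod 5 = 2; smallest s = (2 - 4) mod 5 = 3

Answer: 3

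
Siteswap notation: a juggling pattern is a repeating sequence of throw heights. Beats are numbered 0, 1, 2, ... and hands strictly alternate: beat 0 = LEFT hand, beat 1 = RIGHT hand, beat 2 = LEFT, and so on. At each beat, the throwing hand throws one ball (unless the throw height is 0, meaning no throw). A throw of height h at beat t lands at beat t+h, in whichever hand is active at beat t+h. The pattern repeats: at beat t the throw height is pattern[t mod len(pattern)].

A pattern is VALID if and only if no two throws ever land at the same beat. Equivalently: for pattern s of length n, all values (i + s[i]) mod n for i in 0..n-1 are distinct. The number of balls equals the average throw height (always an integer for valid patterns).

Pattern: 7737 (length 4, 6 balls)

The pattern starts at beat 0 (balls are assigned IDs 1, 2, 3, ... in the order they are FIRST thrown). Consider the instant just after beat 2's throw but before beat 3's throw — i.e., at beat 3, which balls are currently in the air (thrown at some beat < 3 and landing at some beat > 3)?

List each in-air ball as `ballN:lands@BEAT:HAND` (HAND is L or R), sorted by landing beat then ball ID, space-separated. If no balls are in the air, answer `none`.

Answer: ball3:lands@5:R ball1:lands@7:R ball2:lands@8:L

Derivation:
Beat 0 (L): throw ball1 h=7 -> lands@7:R; in-air after throw: [b1@7:R]
Beat 1 (R): throw ball2 h=7 -> lands@8:L; in-air after throw: [b1@7:R b2@8:L]
Beat 2 (L): throw ball3 h=3 -> lands@5:R; in-air after throw: [b3@5:R b1@7:R b2@8:L]
Beat 3 (R): throw ball4 h=7 -> lands@10:L; in-air after throw: [b3@5:R b1@7:R b2@8:L b4@10:L]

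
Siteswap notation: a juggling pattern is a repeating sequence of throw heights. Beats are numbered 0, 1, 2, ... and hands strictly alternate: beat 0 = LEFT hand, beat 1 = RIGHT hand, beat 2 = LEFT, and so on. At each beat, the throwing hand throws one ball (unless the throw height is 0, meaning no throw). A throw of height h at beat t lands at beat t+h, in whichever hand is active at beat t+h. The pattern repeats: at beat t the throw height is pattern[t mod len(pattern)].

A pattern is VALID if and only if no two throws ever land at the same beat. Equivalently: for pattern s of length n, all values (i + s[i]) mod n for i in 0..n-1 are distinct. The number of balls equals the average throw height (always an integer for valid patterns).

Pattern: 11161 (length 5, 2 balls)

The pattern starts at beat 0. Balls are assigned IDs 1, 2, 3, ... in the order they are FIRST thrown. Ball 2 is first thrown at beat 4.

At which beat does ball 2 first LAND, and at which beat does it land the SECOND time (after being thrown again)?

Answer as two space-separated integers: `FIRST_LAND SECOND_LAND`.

Answer: 5 6

Derivation:
Beat 0 (L): throw ball1 h=1 -> lands@1:R; in-air after throw: [b1@1:R]
Beat 1 (R): throw ball1 h=1 -> lands@2:L; in-air after throw: [b1@2:L]
Beat 2 (L): throw ball1 h=1 -> lands@3:R; in-air after throw: [b1@3:R]
Beat 3 (R): throw ball1 h=6 -> lands@9:R; in-air after throw: [b1@9:R]
Beat 4 (L): throw ball2 h=1 -> lands@5:R; in-air after throw: [b2@5:R b1@9:R]
Beat 5 (R): throw ball2 h=1 -> lands@6:L; in-air after throw: [b2@6:L b1@9:R]
Beat 6 (L): throw ball2 h=1 -> lands@7:R; in-air after throw: [b2@7:R b1@9:R]
Ball 2: thrown@4 h=1 -> first land @5; rethrown@5 h=1 -> second land @6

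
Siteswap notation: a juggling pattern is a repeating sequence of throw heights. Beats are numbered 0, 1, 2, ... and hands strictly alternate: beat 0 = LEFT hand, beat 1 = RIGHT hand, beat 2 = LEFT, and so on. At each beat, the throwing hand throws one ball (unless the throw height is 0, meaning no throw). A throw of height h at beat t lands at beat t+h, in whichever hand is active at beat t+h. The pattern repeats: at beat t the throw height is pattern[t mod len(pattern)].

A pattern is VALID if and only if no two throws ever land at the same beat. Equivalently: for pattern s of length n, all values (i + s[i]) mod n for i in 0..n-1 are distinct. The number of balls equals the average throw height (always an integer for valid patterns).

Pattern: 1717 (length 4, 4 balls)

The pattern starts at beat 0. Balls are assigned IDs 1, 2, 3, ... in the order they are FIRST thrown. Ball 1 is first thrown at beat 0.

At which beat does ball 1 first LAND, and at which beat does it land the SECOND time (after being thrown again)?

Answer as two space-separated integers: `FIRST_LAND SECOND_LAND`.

Answer: 1 8

Derivation:
Beat 0 (L): throw ball1 h=1 -> lands@1:R; in-air after throw: [b1@1:R]
Beat 1 (R): throw ball1 h=7 -> lands@8:L; in-air after throw: [b1@8:L]
Beat 2 (L): throw ball2 h=1 -> lands@3:R; in-air after throw: [b2@3:R b1@8:L]
Beat 3 (R): throw ball2 h=7 -> lands@10:L; in-air after throw: [b1@8:L b2@10:L]
Beat 4 (L): throw ball3 h=1 -> lands@5:R; in-air after throw: [b3@5:R b1@8:L b2@10:L]
Beat 5 (R): throw ball3 h=7 -> lands@12:L; in-air after throw: [b1@8:L b2@10:L b3@12:L]
Beat 6 (L): throw ball4 h=1 -> lands@7:R; in-air after throw: [b4@7:R b1@8:L b2@10:L b3@12:L]
Beat 7 (R): throw ball4 h=7 -> lands@14:L; in-air after throw: [b1@8:L b2@10:L b3@12:L b4@14:L]
Beat 8 (L): throw ball1 h=1 -> lands@9:R; in-air after throw: [b1@9:R b2@10:L b3@12:L b4@14:L]
Ball 1: thrown@0 h=1 -> first land @1; rethrown@1 h=7 -> second land @8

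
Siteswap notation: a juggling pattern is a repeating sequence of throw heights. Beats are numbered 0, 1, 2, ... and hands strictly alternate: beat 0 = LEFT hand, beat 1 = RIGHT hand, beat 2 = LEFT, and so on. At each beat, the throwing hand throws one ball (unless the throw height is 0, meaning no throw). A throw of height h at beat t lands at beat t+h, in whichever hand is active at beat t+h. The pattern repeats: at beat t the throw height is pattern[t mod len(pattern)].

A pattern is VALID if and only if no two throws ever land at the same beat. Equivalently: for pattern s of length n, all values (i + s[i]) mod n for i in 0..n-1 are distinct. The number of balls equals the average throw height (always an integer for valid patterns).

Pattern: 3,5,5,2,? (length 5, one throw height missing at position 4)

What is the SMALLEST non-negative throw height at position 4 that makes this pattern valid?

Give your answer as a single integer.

i=0: (0 + 3) mod 5 = 3
i=1: (1 + 5) mod 5 = 1
i=2: (2 + 5) mod 5 = 2
i=3: (3 + 2) mod 5 = 0
i=4: s[i]=? (unknown)
Known residues: [0, 1, 2, 3]; need a permutation of 0..4, so missing residue r = 4
Need (4 + s) mod 5 = 4; smallest s = (4 - 4) mod 5 = 0

Answer: 0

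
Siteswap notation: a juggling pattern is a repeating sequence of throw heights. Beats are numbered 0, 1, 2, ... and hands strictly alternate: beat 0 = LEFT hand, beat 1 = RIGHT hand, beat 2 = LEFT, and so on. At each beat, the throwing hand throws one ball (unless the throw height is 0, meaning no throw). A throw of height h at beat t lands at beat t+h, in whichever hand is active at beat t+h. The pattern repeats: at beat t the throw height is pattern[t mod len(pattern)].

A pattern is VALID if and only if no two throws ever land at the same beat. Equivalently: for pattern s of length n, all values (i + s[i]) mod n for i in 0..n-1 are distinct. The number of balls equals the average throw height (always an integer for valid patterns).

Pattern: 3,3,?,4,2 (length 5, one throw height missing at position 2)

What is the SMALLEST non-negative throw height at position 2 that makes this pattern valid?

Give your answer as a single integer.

Answer: 3

Derivation:
i=0: (0 + 3) mod 5 = 3
i=1: (1 + 3) mod 5 = 4
i=2: s[i]=? (unknown)
i=3: (3 + 4) mod 5 = 2
i=4: (4 + 2) mod 5 = 1
Known residues: [1, 2, 3, 4]; need a permutation of 0..4, so missing residue r = 0
Need (2 + s) mod 5 = 0; smallest s = (0 - 2) mod 5 = 3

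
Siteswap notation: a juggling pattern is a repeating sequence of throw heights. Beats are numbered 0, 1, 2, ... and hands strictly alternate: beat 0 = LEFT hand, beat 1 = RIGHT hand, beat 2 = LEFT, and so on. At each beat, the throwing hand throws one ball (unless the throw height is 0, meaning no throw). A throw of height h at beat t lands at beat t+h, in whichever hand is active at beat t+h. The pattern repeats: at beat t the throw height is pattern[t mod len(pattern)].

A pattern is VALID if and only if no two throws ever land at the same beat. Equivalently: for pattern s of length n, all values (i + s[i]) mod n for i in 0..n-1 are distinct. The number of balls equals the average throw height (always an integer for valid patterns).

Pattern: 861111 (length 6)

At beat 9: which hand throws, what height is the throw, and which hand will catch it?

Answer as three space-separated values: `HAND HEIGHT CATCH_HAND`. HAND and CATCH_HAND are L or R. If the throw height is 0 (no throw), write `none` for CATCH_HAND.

Answer: R 1 L

Derivation:
Beat 9: 9 mod 2 = 1, so hand = R
Throw height = pattern[9 mod 6] = pattern[3] = 1
Lands at beat 9+1=10, 10 mod 2 = 0, so catch hand = L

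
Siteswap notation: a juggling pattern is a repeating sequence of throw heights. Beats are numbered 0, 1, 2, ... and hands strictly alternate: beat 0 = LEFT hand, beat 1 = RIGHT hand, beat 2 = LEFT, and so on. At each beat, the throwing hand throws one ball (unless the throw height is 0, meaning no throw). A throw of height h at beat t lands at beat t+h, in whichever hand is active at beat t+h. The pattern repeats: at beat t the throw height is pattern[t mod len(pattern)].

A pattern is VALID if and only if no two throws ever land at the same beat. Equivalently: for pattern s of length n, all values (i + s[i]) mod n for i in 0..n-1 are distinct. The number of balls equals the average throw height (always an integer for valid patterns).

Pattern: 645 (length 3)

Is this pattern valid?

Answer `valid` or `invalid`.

i=0: (i + s[i]) mod n = (0 + 6) mod 3 = 0
i=1: (i + s[i]) mod n = (1 + 4) mod 3 = 2
i=2: (i + s[i]) mod n = (2 + 5) mod 3 = 1
Residues: [0, 2, 1], distinct: True

Answer: valid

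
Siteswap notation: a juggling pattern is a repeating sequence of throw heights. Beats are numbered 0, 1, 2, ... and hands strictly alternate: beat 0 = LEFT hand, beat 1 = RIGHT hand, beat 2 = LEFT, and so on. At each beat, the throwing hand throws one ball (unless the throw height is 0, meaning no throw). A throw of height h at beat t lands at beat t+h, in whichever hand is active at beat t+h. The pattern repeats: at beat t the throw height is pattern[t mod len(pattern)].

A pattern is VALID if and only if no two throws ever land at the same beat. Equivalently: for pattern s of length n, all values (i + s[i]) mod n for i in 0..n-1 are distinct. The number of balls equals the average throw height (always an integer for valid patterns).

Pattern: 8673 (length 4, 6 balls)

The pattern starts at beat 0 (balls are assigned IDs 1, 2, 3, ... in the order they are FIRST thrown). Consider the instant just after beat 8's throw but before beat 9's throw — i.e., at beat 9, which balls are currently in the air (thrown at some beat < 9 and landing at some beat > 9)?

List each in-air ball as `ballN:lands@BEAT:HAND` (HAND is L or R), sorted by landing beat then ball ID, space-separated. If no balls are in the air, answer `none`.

Answer: ball2:lands@10:L ball6:lands@11:R ball5:lands@12:L ball4:lands@13:R ball1:lands@16:L

Derivation:
Beat 0 (L): throw ball1 h=8 -> lands@8:L; in-air after throw: [b1@8:L]
Beat 1 (R): throw ball2 h=6 -> lands@7:R; in-air after throw: [b2@7:R b1@8:L]
Beat 2 (L): throw ball3 h=7 -> lands@9:R; in-air after throw: [b2@7:R b1@8:L b3@9:R]
Beat 3 (R): throw ball4 h=3 -> lands@6:L; in-air after throw: [b4@6:L b2@7:R b1@8:L b3@9:R]
Beat 4 (L): throw ball5 h=8 -> lands@12:L; in-air after throw: [b4@6:L b2@7:R b1@8:L b3@9:R b5@12:L]
Beat 5 (R): throw ball6 h=6 -> lands@11:R; in-air after throw: [b4@6:L b2@7:R b1@8:L b3@9:R b6@11:R b5@12:L]
Beat 6 (L): throw ball4 h=7 -> lands@13:R; in-air after throw: [b2@7:R b1@8:L b3@9:R b6@11:R b5@12:L b4@13:R]
Beat 7 (R): throw ball2 h=3 -> lands@10:L; in-air after throw: [b1@8:L b3@9:R b2@10:L b6@11:R b5@12:L b4@13:R]
Beat 8 (L): throw ball1 h=8 -> lands@16:L; in-air after throw: [b3@9:R b2@10:L b6@11:R b5@12:L b4@13:R b1@16:L]
Beat 9 (R): throw ball3 h=6 -> lands@15:R; in-air after throw: [b2@10:L b6@11:R b5@12:L b4@13:R b3@15:R b1@16:L]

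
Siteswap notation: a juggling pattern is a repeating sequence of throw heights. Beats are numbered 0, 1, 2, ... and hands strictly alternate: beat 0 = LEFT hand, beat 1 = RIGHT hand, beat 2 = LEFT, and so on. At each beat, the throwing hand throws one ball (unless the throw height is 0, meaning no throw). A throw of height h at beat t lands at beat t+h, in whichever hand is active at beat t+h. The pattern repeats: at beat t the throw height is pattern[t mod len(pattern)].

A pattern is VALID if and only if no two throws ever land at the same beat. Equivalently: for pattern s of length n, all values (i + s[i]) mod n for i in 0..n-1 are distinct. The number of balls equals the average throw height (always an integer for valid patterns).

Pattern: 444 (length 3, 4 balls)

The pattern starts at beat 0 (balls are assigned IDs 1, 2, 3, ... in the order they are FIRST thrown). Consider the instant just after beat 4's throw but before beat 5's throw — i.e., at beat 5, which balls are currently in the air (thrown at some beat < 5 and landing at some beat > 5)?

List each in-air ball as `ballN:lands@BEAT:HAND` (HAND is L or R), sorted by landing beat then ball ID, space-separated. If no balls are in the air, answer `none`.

Beat 0 (L): throw ball1 h=4 -> lands@4:L; in-air after throw: [b1@4:L]
Beat 1 (R): throw ball2 h=4 -> lands@5:R; in-air after throw: [b1@4:L b2@5:R]
Beat 2 (L): throw ball3 h=4 -> lands@6:L; in-air after throw: [b1@4:L b2@5:R b3@6:L]
Beat 3 (R): throw ball4 h=4 -> lands@7:R; in-air after throw: [b1@4:L b2@5:R b3@6:L b4@7:R]
Beat 4 (L): throw ball1 h=4 -> lands@8:L; in-air after throw: [b2@5:R b3@6:L b4@7:R b1@8:L]
Beat 5 (R): throw ball2 h=4 -> lands@9:R; in-air after throw: [b3@6:L b4@7:R b1@8:L b2@9:R]

Answer: ball3:lands@6:L ball4:lands@7:R ball1:lands@8:L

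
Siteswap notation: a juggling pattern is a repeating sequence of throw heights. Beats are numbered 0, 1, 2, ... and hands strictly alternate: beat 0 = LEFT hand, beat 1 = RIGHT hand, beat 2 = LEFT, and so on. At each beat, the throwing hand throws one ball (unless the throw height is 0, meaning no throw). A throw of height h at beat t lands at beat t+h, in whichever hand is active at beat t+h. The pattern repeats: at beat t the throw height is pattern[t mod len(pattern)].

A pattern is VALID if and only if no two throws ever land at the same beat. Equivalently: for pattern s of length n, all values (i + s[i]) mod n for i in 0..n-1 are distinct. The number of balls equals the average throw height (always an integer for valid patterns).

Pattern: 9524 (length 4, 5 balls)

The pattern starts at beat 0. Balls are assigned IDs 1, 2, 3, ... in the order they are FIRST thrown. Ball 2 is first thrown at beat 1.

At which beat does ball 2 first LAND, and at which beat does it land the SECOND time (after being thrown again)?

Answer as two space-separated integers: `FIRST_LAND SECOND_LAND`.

Answer: 6 8

Derivation:
Beat 0 (L): throw ball1 h=9 -> lands@9:R; in-air after throw: [b1@9:R]
Beat 1 (R): throw ball2 h=5 -> lands@6:L; in-air after throw: [b2@6:L b1@9:R]
Beat 2 (L): throw ball3 h=2 -> lands@4:L; in-air after throw: [b3@4:L b2@6:L b1@9:R]
Beat 3 (R): throw ball4 h=4 -> lands@7:R; in-air after throw: [b3@4:L b2@6:L b4@7:R b1@9:R]
Beat 4 (L): throw ball3 h=9 -> lands@13:R; in-air after throw: [b2@6:L b4@7:R b1@9:R b3@13:R]
Beat 5 (R): throw ball5 h=5 -> lands@10:L; in-air after throw: [b2@6:L b4@7:R b1@9:R b5@10:L b3@13:R]
Beat 6 (L): throw ball2 h=2 -> lands@8:L; in-air after throw: [b4@7:R b2@8:L b1@9:R b5@10:L b3@13:R]
Beat 7 (R): throw ball4 h=4 -> lands@11:R; in-air after throw: [b2@8:L b1@9:R b5@10:L b4@11:R b3@13:R]
Beat 8 (L): throw ball2 h=9 -> lands@17:R; in-air after throw: [b1@9:R b5@10:L b4@11:R b3@13:R b2@17:R]
Ball 2: thrown@1 h=5 -> first land @6; rethrown@6 h=2 -> second land @8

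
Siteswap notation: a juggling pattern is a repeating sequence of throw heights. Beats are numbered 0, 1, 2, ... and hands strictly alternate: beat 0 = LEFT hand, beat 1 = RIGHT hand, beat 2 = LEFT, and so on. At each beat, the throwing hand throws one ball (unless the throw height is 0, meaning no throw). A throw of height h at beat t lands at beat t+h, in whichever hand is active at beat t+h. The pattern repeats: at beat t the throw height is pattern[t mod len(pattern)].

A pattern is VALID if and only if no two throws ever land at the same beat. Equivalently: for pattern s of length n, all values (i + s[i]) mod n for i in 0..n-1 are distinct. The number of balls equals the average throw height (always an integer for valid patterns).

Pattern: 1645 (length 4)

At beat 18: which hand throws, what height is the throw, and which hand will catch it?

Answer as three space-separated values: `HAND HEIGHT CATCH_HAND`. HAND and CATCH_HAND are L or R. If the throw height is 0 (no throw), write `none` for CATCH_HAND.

Beat 18: 18 mod 2 = 0, so hand = L
Throw height = pattern[18 mod 4] = pattern[2] = 4
Lands at beat 18+4=22, 22 mod 2 = 0, so catch hand = L

Answer: L 4 L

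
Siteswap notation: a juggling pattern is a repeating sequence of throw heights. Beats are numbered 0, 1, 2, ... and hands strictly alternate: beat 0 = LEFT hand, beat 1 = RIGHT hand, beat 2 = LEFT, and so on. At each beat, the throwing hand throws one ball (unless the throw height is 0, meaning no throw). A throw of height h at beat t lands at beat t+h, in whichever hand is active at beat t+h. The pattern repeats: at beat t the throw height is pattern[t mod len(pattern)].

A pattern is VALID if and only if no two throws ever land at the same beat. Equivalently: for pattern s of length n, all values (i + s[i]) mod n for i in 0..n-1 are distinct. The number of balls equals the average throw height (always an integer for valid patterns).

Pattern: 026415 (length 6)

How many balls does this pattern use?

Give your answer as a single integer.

Answer: 3

Derivation:
Pattern = [0, 2, 6, 4, 1, 5], length n = 6
  position 0: throw height = 0, running sum = 0
  position 1: throw height = 2, running sum = 2
  position 2: throw height = 6, running sum = 8
  position 3: throw height = 4, running sum = 12
  position 4: throw height = 1, running sum = 13
  position 5: throw height = 5, running sum = 18
Total sum = 18; balls = sum / n = 18 / 6 = 3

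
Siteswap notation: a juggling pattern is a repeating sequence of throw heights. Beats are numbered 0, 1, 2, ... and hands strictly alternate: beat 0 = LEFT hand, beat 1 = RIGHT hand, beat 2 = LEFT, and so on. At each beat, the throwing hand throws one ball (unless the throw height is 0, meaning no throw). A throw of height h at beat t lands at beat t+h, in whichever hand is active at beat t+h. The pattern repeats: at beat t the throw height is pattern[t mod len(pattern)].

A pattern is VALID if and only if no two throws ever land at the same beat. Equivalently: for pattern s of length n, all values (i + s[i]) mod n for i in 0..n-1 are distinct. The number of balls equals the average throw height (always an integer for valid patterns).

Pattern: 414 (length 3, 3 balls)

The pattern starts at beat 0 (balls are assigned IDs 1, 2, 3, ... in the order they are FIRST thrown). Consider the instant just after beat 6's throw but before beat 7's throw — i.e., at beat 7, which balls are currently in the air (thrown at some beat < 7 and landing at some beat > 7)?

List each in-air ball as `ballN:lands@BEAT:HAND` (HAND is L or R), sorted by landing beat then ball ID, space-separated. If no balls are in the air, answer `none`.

Beat 0 (L): throw ball1 h=4 -> lands@4:L; in-air after throw: [b1@4:L]
Beat 1 (R): throw ball2 h=1 -> lands@2:L; in-air after throw: [b2@2:L b1@4:L]
Beat 2 (L): throw ball2 h=4 -> lands@6:L; in-air after throw: [b1@4:L b2@6:L]
Beat 3 (R): throw ball3 h=4 -> lands@7:R; in-air after throw: [b1@4:L b2@6:L b3@7:R]
Beat 4 (L): throw ball1 h=1 -> lands@5:R; in-air after throw: [b1@5:R b2@6:L b3@7:R]
Beat 5 (R): throw ball1 h=4 -> lands@9:R; in-air after throw: [b2@6:L b3@7:R b1@9:R]
Beat 6 (L): throw ball2 h=4 -> lands@10:L; in-air after throw: [b3@7:R b1@9:R b2@10:L]
Beat 7 (R): throw ball3 h=1 -> lands@8:L; in-air after throw: [b3@8:L b1@9:R b2@10:L]

Answer: ball1:lands@9:R ball2:lands@10:L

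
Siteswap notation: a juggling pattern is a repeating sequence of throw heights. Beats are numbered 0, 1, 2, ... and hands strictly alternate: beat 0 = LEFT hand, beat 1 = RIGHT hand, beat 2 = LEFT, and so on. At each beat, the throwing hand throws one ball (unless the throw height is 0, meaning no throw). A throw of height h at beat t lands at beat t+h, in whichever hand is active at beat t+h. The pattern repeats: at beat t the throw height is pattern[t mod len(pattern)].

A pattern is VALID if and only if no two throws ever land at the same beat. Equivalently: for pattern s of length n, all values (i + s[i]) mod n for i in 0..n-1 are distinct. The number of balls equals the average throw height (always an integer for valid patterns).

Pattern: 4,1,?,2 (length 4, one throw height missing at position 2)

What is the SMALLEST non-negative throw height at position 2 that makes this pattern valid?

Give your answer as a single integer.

i=0: (0 + 4) mod 4 = 0
i=1: (1 + 1) mod 4 = 2
i=2: s[i]=? (unknown)
i=3: (3 + 2) mod 4 = 1
Known residues: [0, 1, 2]; need a permutation of 0..3, so missing residue r = 3
Need (2 + s) mod 4 = 3; smallest s = (3 - 2) mod 4 = 1

Answer: 1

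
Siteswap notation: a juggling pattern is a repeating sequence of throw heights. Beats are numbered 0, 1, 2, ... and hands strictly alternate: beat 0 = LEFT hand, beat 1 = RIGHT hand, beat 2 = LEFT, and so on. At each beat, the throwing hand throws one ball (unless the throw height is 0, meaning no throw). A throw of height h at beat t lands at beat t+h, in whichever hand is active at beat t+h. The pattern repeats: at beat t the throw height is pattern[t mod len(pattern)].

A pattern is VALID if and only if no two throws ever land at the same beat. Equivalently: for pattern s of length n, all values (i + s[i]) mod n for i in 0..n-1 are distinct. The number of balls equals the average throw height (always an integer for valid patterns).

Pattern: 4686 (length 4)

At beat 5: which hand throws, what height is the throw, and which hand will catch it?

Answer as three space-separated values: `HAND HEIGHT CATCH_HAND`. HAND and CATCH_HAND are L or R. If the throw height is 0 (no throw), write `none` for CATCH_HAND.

Answer: R 6 R

Derivation:
Beat 5: 5 mod 2 = 1, so hand = R
Throw height = pattern[5 mod 4] = pattern[1] = 6
Lands at beat 5+6=11, 11 mod 2 = 1, so catch hand = R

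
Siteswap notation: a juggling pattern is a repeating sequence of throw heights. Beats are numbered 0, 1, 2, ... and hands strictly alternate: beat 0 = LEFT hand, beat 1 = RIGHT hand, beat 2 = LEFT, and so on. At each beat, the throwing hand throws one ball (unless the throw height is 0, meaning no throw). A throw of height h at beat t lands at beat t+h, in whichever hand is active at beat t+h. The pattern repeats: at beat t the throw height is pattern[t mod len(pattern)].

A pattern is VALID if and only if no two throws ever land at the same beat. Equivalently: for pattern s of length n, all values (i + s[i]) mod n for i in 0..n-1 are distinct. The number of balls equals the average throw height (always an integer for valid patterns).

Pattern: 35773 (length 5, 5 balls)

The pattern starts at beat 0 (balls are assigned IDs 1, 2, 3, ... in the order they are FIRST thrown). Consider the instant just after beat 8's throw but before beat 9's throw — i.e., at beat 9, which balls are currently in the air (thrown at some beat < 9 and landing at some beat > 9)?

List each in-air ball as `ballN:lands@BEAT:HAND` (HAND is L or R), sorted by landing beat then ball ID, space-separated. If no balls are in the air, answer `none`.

Beat 0 (L): throw ball1 h=3 -> lands@3:R; in-air after throw: [b1@3:R]
Beat 1 (R): throw ball2 h=5 -> lands@6:L; in-air after throw: [b1@3:R b2@6:L]
Beat 2 (L): throw ball3 h=7 -> lands@9:R; in-air after throw: [b1@3:R b2@6:L b3@9:R]
Beat 3 (R): throw ball1 h=7 -> lands@10:L; in-air after throw: [b2@6:L b3@9:R b1@10:L]
Beat 4 (L): throw ball4 h=3 -> lands@7:R; in-air after throw: [b2@6:L b4@7:R b3@9:R b1@10:L]
Beat 5 (R): throw ball5 h=3 -> lands@8:L; in-air after throw: [b2@6:L b4@7:R b5@8:L b3@9:R b1@10:L]
Beat 6 (L): throw ball2 h=5 -> lands@11:R; in-air after throw: [b4@7:R b5@8:L b3@9:R b1@10:L b2@11:R]
Beat 7 (R): throw ball4 h=7 -> lands@14:L; in-air after throw: [b5@8:L b3@9:R b1@10:L b2@11:R b4@14:L]
Beat 8 (L): throw ball5 h=7 -> lands@15:R; in-air after throw: [b3@9:R b1@10:L b2@11:R b4@14:L b5@15:R]
Beat 9 (R): throw ball3 h=3 -> lands@12:L; in-air after throw: [b1@10:L b2@11:R b3@12:L b4@14:L b5@15:R]

Answer: ball1:lands@10:L ball2:lands@11:R ball4:lands@14:L ball5:lands@15:R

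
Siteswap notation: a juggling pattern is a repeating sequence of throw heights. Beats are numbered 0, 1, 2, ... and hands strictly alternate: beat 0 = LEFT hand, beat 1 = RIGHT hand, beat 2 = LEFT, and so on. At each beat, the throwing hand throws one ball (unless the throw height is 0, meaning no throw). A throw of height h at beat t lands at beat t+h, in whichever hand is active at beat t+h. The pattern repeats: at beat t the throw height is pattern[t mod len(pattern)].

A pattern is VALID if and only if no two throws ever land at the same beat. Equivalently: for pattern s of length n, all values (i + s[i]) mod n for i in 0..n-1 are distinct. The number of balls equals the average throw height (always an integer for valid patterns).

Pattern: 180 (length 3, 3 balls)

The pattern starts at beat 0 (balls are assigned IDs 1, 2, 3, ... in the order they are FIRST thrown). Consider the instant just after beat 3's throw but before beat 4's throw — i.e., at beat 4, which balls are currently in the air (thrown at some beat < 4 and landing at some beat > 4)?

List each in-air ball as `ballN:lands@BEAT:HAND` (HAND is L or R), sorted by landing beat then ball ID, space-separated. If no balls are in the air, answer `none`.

Beat 0 (L): throw ball1 h=1 -> lands@1:R; in-air after throw: [b1@1:R]
Beat 1 (R): throw ball1 h=8 -> lands@9:R; in-air after throw: [b1@9:R]
Beat 3 (R): throw ball2 h=1 -> lands@4:L; in-air after throw: [b2@4:L b1@9:R]
Beat 4 (L): throw ball2 h=8 -> lands@12:L; in-air after throw: [b1@9:R b2@12:L]

Answer: ball1:lands@9:R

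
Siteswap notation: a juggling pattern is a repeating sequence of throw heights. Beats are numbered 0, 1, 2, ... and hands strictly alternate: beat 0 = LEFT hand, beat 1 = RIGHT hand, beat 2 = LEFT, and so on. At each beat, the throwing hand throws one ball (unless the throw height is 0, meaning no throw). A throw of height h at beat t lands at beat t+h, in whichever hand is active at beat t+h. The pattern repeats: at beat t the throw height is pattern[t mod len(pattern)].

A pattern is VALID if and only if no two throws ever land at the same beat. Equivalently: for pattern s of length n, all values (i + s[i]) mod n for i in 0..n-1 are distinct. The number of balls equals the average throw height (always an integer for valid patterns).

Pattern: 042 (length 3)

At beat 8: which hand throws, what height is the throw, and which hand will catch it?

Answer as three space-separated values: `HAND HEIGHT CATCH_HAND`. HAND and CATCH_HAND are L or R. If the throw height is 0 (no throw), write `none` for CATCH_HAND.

Answer: L 2 L

Derivation:
Beat 8: 8 mod 2 = 0, so hand = L
Throw height = pattern[8 mod 3] = pattern[2] = 2
Lands at beat 8+2=10, 10 mod 2 = 0, so catch hand = L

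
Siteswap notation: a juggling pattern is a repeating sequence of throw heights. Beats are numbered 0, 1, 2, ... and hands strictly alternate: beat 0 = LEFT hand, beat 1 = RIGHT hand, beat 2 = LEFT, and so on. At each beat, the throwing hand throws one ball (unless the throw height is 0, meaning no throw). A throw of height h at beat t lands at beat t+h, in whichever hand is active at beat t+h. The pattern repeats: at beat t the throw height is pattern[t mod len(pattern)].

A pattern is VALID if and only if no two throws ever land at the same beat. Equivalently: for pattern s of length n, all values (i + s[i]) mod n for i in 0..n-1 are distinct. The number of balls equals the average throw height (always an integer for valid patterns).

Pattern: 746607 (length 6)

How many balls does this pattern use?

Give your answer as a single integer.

Pattern = [7, 4, 6, 6, 0, 7], length n = 6
  position 0: throw height = 7, running sum = 7
  position 1: throw height = 4, running sum = 11
  position 2: throw height = 6, running sum = 17
  position 3: throw height = 6, running sum = 23
  position 4: throw height = 0, running sum = 23
  position 5: throw height = 7, running sum = 30
Total sum = 30; balls = sum / n = 30 / 6 = 5

Answer: 5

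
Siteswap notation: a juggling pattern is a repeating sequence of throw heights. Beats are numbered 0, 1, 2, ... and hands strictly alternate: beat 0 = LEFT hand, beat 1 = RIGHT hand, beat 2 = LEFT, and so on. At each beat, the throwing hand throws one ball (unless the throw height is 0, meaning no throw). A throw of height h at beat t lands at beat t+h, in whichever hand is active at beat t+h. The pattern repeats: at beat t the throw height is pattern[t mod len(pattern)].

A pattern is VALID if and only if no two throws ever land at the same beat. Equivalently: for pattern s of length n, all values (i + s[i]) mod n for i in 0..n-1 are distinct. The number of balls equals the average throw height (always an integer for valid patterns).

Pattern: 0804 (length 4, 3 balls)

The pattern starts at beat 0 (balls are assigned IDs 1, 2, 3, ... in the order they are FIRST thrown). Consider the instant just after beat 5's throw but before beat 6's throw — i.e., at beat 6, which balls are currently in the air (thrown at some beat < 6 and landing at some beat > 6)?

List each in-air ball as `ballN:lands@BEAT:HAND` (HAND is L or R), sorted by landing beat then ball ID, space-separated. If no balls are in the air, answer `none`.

Beat 1 (R): throw ball1 h=8 -> lands@9:R; in-air after throw: [b1@9:R]
Beat 3 (R): throw ball2 h=4 -> lands@7:R; in-air after throw: [b2@7:R b1@9:R]
Beat 5 (R): throw ball3 h=8 -> lands@13:R; in-air after throw: [b2@7:R b1@9:R b3@13:R]

Answer: ball2:lands@7:R ball1:lands@9:R ball3:lands@13:R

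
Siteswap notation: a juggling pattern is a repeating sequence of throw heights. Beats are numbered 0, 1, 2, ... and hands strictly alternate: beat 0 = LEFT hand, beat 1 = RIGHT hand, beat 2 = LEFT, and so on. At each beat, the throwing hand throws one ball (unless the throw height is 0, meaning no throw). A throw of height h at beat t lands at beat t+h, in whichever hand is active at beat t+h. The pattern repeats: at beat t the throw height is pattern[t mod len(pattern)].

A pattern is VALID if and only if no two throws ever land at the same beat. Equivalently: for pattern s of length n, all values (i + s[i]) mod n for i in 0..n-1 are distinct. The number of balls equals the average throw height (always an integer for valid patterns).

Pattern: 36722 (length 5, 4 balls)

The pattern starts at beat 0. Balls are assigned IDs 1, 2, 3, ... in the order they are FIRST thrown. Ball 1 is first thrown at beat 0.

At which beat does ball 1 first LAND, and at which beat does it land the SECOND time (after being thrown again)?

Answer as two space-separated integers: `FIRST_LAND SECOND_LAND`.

Beat 0 (L): throw ball1 h=3 -> lands@3:R; in-air after throw: [b1@3:R]
Beat 1 (R): throw ball2 h=6 -> lands@7:R; in-air after throw: [b1@3:R b2@7:R]
Beat 2 (L): throw ball3 h=7 -> lands@9:R; in-air after throw: [b1@3:R b2@7:R b3@9:R]
Beat 3 (R): throw ball1 h=2 -> lands@5:R; in-air after throw: [b1@5:R b2@7:R b3@9:R]
Beat 4 (L): throw ball4 h=2 -> lands@6:L; in-air after throw: [b1@5:R b4@6:L b2@7:R b3@9:R]
Beat 5 (R): throw ball1 h=3 -> lands@8:L; in-air after throw: [b4@6:L b2@7:R b1@8:L b3@9:R]
Ball 1: thrown@0 h=3 -> first land @3; rethrown@3 h=2 -> second land @5

Answer: 3 5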